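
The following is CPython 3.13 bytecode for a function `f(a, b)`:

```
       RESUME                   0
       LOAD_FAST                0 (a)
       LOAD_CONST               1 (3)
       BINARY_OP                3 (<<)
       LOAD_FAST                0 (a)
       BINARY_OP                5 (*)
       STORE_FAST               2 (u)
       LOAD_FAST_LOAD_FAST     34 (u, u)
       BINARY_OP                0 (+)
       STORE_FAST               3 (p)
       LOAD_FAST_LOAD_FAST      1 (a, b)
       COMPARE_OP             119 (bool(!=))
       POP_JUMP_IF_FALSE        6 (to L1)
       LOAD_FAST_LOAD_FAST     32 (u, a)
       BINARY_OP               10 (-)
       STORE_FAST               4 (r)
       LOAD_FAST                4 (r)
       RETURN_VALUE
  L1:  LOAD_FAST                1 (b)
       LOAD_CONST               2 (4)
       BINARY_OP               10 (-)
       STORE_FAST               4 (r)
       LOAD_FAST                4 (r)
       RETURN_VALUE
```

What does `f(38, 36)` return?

11514

LOAD_FAST a → push 38. Stack: [38]
LOAD_CONST → push 3. Stack: [38, 3]
BINARY_OP << → 38 << 3 = 304. Stack: [304]
LOAD_FAST a → push 38. Stack: [304, 38]
BINARY_OP * → 304 * 38 = 11552. Stack: [11552]
STORE_FAST u → u=11552. Stack: []
LOAD_FAST_LOAD_FAST u,u → push 11552,11552. Stack: [11552, 11552]
BINARY_OP + → 11552 + 11552 = 23104. Stack: [23104]
STORE_FAST p → p=23104. Stack: []
LOAD_FAST_LOAD_FAST a,b → push 38,36. Stack: [38, 36]
COMPARE_OP bool(!=) → 38 vs 36 = True. Stack: [True]
POP_JUMP_IF_FALSE → pop True; no jump. Stack: []
LOAD_FAST_LOAD_FAST u,a → push 11552,38. Stack: [11552, 38]
BINARY_OP - → 11552 - 38 = 11514. Stack: [11514]
STORE_FAST r → r=11514. Stack: []
LOAD_FAST r → push 11514. Stack: [11514]
RETURN_VALUE → return 11514.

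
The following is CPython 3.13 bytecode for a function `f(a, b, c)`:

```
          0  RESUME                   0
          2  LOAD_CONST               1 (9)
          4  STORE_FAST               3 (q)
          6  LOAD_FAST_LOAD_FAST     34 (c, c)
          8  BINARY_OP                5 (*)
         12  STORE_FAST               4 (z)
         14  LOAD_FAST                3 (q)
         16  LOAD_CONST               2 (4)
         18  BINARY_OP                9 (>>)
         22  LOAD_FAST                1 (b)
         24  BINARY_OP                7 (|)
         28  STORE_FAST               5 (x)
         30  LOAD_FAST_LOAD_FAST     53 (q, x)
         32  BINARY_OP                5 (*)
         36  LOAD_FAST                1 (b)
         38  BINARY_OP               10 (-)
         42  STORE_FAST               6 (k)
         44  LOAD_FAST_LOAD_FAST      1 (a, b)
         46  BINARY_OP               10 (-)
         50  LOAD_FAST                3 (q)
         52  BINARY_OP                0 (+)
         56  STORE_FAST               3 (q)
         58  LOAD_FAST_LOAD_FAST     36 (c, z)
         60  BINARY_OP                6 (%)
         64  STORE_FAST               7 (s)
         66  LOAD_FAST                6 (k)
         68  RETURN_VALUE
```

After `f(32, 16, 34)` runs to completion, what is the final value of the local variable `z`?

1156

LOAD_CONST → push 9. Stack: [9]
STORE_FAST q → q=9. Stack: []
LOAD_FAST_LOAD_FAST c,c → push 34,34. Stack: [34, 34]
BINARY_OP * → 34 * 34 = 1156. Stack: [1156]
STORE_FAST z → z=1156. Stack: []
LOAD_FAST q → push 9. Stack: [9]
LOAD_CONST → push 4. Stack: [9, 4]
BINARY_OP >> → 9 >> 4 = 0. Stack: [0]
LOAD_FAST b → push 16. Stack: [0, 16]
BINARY_OP | → 0 | 16 = 16. Stack: [16]
STORE_FAST x → x=16. Stack: []
LOAD_FAST_LOAD_FAST q,x → push 9,16. Stack: [9, 16]
BINARY_OP * → 9 * 16 = 144. Stack: [144]
LOAD_FAST b → push 16. Stack: [144, 16]
BINARY_OP - → 144 - 16 = 128. Stack: [128]
STORE_FAST k → k=128. Stack: []
LOAD_FAST_LOAD_FAST a,b → push 32,16. Stack: [32, 16]
BINARY_OP - → 32 - 16 = 16. Stack: [16]
LOAD_FAST q → push 9. Stack: [16, 9]
BINARY_OP + → 16 + 9 = 25. Stack: [25]
STORE_FAST q → q=25. Stack: []
LOAD_FAST_LOAD_FAST c,z → push 34,1156. Stack: [34, 1156]
BINARY_OP % → 34 % 1156 = 34. Stack: [34]
STORE_FAST s → s=34. Stack: []
LOAD_FAST k → push 128. Stack: [128]
RETURN_VALUE → return 128.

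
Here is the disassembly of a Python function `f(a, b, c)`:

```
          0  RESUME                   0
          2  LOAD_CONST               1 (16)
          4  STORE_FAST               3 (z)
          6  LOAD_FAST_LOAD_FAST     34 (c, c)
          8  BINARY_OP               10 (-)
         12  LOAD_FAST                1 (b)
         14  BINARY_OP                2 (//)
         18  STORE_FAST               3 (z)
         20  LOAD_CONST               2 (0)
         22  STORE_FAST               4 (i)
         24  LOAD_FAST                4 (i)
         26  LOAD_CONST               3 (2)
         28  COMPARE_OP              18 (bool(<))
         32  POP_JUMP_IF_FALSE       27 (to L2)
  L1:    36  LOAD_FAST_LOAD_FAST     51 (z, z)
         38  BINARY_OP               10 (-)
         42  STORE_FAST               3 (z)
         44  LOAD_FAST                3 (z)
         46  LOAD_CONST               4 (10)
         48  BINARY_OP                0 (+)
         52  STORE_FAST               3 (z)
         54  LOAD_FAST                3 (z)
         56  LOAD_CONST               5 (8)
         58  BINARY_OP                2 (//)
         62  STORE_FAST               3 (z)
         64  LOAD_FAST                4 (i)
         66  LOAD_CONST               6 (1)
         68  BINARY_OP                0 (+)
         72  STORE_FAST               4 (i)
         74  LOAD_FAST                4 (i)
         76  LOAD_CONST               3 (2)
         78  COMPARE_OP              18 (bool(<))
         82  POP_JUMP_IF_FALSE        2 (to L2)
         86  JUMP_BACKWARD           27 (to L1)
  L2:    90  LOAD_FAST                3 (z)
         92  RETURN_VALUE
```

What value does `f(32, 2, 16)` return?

LOAD_CONST → push 16. Stack: [16]
STORE_FAST z → z=16. Stack: []
LOAD_FAST_LOAD_FAST c,c → push 16,16. Stack: [16, 16]
BINARY_OP - → 16 - 16 = 0. Stack: [0]
LOAD_FAST b → push 2. Stack: [0, 2]
BINARY_OP // → 0 // 2 = 0. Stack: [0]
STORE_FAST z → z=0. Stack: []
LOAD_CONST → push 0. Stack: [0]
STORE_FAST i → i=0. Stack: []
LOAD_FAST i → push 0. Stack: [0]
LOAD_CONST → push 2. Stack: [0, 2]
COMPARE_OP bool(<) → 0 vs 2 = True. Stack: [True]
POP_JUMP_IF_FALSE → pop True; no jump. Stack: []
LOAD_FAST_LOAD_FAST z,z → push 0,0. Stack: [0, 0]
BINARY_OP - → 0 - 0 = 0. Stack: [0]
STORE_FAST z → z=0. Stack: []
LOAD_FAST z → push 0. Stack: [0]
LOAD_CONST → push 10. Stack: [0, 10]
BINARY_OP + → 0 + 10 = 10. Stack: [10]
STORE_FAST z → z=10. Stack: []
LOAD_FAST z → push 10. Stack: [10]
LOAD_CONST → push 8. Stack: [10, 8]
BINARY_OP // → 10 // 8 = 1. Stack: [1]
STORE_FAST z → z=1. Stack: []
LOAD_FAST i → push 0. Stack: [0]
LOAD_CONST → push 1. Stack: [0, 1]
BINARY_OP + → 0 + 1 = 1. Stack: [1]
STORE_FAST i → i=1. Stack: []
LOAD_FAST i → push 1. Stack: [1]
LOAD_CONST → push 2. Stack: [1, 2]
COMPARE_OP bool(<) → 1 vs 2 = True. Stack: [True]
POP_JUMP_IF_FALSE → pop True; no jump. Stack: []
LOAD_FAST_LOAD_FAST z,z → push 1,1. Stack: [1, 1]
BINARY_OP - → 1 - 1 = 0. Stack: [0]
STORE_FAST z → z=0. Stack: []
LOAD_FAST z → push 0. Stack: [0]
LOAD_CONST → push 10. Stack: [0, 10]
BINARY_OP + → 0 + 10 = 10. Stack: [10]
STORE_FAST z → z=10. Stack: []
LOAD_FAST z → push 10. Stack: [10]
LOAD_CONST → push 8. Stack: [10, 8]
BINARY_OP // → 10 // 8 = 1. Stack: [1]
STORE_FAST z → z=1. Stack: []
LOAD_FAST i → push 1. Stack: [1]
LOAD_CONST → push 1. Stack: [1, 1]
BINARY_OP + → 1 + 1 = 2. Stack: [2]
STORE_FAST i → i=2. Stack: []
LOAD_FAST i → push 2. Stack: [2]
LOAD_CONST → push 2. Stack: [2, 2]
COMPARE_OP bool(<) → 2 vs 2 = False. Stack: [False]
POP_JUMP_IF_FALSE → pop False; jump. Stack: []
LOAD_FAST z → push 1. Stack: [1]
RETURN_VALUE → return 1.

1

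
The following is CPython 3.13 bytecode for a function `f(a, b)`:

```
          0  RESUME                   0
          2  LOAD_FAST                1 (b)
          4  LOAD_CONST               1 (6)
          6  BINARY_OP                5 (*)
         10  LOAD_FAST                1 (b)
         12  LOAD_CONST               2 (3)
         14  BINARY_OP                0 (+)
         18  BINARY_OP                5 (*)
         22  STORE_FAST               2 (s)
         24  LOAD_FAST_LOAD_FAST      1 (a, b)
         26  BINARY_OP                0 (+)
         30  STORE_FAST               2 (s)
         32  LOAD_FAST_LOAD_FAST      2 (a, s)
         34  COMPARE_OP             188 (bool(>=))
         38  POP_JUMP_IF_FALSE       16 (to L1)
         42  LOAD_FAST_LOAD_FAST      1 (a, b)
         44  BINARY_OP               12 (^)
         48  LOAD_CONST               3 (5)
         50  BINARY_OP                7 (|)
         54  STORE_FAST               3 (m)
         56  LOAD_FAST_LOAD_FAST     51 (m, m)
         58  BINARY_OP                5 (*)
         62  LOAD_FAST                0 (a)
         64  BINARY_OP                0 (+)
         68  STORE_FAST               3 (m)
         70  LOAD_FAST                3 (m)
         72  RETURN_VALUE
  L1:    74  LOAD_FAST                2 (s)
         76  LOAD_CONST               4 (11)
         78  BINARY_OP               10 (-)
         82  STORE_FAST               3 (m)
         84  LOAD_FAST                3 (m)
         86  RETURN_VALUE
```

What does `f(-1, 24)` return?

LOAD_FAST b → push 24. Stack: [24]
LOAD_CONST → push 6. Stack: [24, 6]
BINARY_OP * → 24 * 6 = 144. Stack: [144]
LOAD_FAST b → push 24. Stack: [144, 24]
LOAD_CONST → push 3. Stack: [144, 24, 3]
BINARY_OP + → 24 + 3 = 27. Stack: [144, 27]
BINARY_OP * → 144 * 27 = 3888. Stack: [3888]
STORE_FAST s → s=3888. Stack: []
LOAD_FAST_LOAD_FAST a,b → push -1,24. Stack: [-1, 24]
BINARY_OP + → -1 + 24 = 23. Stack: [23]
STORE_FAST s → s=23. Stack: []
LOAD_FAST_LOAD_FAST a,s → push -1,23. Stack: [-1, 23]
COMPARE_OP bool(>=) → -1 vs 23 = False. Stack: [False]
POP_JUMP_IF_FALSE → pop False; jump. Stack: []
LOAD_FAST s → push 23. Stack: [23]
LOAD_CONST → push 11. Stack: [23, 11]
BINARY_OP - → 23 - 11 = 12. Stack: [12]
STORE_FAST m → m=12. Stack: []
LOAD_FAST m → push 12. Stack: [12]
RETURN_VALUE → return 12.

12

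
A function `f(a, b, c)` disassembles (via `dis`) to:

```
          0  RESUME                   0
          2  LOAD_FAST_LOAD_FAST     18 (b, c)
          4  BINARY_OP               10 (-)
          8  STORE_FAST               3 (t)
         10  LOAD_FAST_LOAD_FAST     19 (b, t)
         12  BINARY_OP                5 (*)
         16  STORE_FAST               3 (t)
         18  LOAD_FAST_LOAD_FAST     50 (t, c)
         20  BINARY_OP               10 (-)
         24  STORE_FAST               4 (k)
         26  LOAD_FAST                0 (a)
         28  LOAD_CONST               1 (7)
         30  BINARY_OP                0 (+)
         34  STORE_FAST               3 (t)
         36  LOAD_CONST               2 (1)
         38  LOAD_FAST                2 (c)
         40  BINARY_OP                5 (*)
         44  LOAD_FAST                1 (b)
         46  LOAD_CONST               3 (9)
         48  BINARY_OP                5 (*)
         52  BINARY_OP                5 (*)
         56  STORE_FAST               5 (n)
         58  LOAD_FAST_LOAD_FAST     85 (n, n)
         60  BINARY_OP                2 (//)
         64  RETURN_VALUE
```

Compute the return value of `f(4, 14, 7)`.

LOAD_FAST_LOAD_FAST b,c → push 14,7. Stack: [14, 7]
BINARY_OP - → 14 - 7 = 7. Stack: [7]
STORE_FAST t → t=7. Stack: []
LOAD_FAST_LOAD_FAST b,t → push 14,7. Stack: [14, 7]
BINARY_OP * → 14 * 7 = 98. Stack: [98]
STORE_FAST t → t=98. Stack: []
LOAD_FAST_LOAD_FAST t,c → push 98,7. Stack: [98, 7]
BINARY_OP - → 98 - 7 = 91. Stack: [91]
STORE_FAST k → k=91. Stack: []
LOAD_FAST a → push 4. Stack: [4]
LOAD_CONST → push 7. Stack: [4, 7]
BINARY_OP + → 4 + 7 = 11. Stack: [11]
STORE_FAST t → t=11. Stack: []
LOAD_CONST → push 1. Stack: [1]
LOAD_FAST c → push 7. Stack: [1, 7]
BINARY_OP * → 1 * 7 = 7. Stack: [7]
LOAD_FAST b → push 14. Stack: [7, 14]
LOAD_CONST → push 9. Stack: [7, 14, 9]
BINARY_OP * → 14 * 9 = 126. Stack: [7, 126]
BINARY_OP * → 7 * 126 = 882. Stack: [882]
STORE_FAST n → n=882. Stack: []
LOAD_FAST_LOAD_FAST n,n → push 882,882. Stack: [882, 882]
BINARY_OP // → 882 // 882 = 1. Stack: [1]
RETURN_VALUE → return 1.

1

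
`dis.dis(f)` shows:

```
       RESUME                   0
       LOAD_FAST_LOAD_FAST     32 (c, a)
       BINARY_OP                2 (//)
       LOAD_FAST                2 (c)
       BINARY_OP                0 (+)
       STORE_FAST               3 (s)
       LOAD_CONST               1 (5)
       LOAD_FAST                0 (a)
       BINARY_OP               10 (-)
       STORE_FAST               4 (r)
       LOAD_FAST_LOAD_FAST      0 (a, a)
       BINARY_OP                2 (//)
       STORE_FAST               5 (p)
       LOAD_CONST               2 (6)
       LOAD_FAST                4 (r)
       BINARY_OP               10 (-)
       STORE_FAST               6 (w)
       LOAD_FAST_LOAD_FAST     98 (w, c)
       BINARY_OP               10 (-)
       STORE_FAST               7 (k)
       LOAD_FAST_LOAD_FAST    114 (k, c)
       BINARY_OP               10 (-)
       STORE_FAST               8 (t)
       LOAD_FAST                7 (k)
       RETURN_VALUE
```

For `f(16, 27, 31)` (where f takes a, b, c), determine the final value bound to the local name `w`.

LOAD_FAST_LOAD_FAST c,a → push 31,16. Stack: [31, 16]
BINARY_OP // → 31 // 16 = 1. Stack: [1]
LOAD_FAST c → push 31. Stack: [1, 31]
BINARY_OP + → 1 + 31 = 32. Stack: [32]
STORE_FAST s → s=32. Stack: []
LOAD_CONST → push 5. Stack: [5]
LOAD_FAST a → push 16. Stack: [5, 16]
BINARY_OP - → 5 - 16 = -11. Stack: [-11]
STORE_FAST r → r=-11. Stack: []
LOAD_FAST_LOAD_FAST a,a → push 16,16. Stack: [16, 16]
BINARY_OP // → 16 // 16 = 1. Stack: [1]
STORE_FAST p → p=1. Stack: []
LOAD_CONST → push 6. Stack: [6]
LOAD_FAST r → push -11. Stack: [6, -11]
BINARY_OP - → 6 - -11 = 17. Stack: [17]
STORE_FAST w → w=17. Stack: []
LOAD_FAST_LOAD_FAST w,c → push 17,31. Stack: [17, 31]
BINARY_OP - → 17 - 31 = -14. Stack: [-14]
STORE_FAST k → k=-14. Stack: []
LOAD_FAST_LOAD_FAST k,c → push -14,31. Stack: [-14, 31]
BINARY_OP - → -14 - 31 = -45. Stack: [-45]
STORE_FAST t → t=-45. Stack: []
LOAD_FAST k → push -14. Stack: [-14]
RETURN_VALUE → return -14.

17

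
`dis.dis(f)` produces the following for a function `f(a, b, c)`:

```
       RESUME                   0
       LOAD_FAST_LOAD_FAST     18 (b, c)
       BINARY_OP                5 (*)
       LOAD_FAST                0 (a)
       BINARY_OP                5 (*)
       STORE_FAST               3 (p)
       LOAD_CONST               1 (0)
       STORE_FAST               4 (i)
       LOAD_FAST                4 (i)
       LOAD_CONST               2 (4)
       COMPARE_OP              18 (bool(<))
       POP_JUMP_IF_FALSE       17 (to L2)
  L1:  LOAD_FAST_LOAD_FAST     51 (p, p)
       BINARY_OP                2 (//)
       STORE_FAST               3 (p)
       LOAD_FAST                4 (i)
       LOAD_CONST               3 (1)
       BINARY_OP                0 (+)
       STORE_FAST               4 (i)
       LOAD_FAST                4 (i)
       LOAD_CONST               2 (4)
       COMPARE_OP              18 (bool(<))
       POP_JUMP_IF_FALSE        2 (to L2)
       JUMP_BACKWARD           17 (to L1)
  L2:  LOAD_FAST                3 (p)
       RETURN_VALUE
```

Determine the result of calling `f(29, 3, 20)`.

1

LOAD_FAST_LOAD_FAST b,c → push 3,20. Stack: [3, 20]
BINARY_OP * → 3 * 20 = 60. Stack: [60]
LOAD_FAST a → push 29. Stack: [60, 29]
BINARY_OP * → 60 * 29 = 1740. Stack: [1740]
STORE_FAST p → p=1740. Stack: []
LOAD_CONST → push 0. Stack: [0]
STORE_FAST i → i=0. Stack: []
LOAD_FAST i → push 0. Stack: [0]
LOAD_CONST → push 4. Stack: [0, 4]
COMPARE_OP bool(<) → 0 vs 4 = True. Stack: [True]
POP_JUMP_IF_FALSE → pop True; no jump. Stack: []
LOAD_FAST_LOAD_FAST p,p → push 1740,1740. Stack: [1740, 1740]
BINARY_OP // → 1740 // 1740 = 1. Stack: [1]
STORE_FAST p → p=1. Stack: []
LOAD_FAST i → push 0. Stack: [0]
LOAD_CONST → push 1. Stack: [0, 1]
BINARY_OP + → 0 + 1 = 1. Stack: [1]
STORE_FAST i → i=1. Stack: []
LOAD_FAST i → push 1. Stack: [1]
LOAD_CONST → push 4. Stack: [1, 4]
COMPARE_OP bool(<) → 1 vs 4 = True. Stack: [True]
POP_JUMP_IF_FALSE → pop True; no jump. Stack: []
LOAD_FAST_LOAD_FAST p,p → push 1,1. Stack: [1, 1]
BINARY_OP // → 1 // 1 = 1. Stack: [1]
STORE_FAST p → p=1. Stack: []
LOAD_FAST i → push 1. Stack: [1]
LOAD_CONST → push 1. Stack: [1, 1]
BINARY_OP + → 1 + 1 = 2. Stack: [2]
STORE_FAST i → i=2. Stack: []
LOAD_FAST i → push 2. Stack: [2]
LOAD_CONST → push 4. Stack: [2, 4]
COMPARE_OP bool(<) → 2 vs 4 = True. Stack: [True]
POP_JUMP_IF_FALSE → pop True; no jump. Stack: []
LOAD_FAST_LOAD_FAST p,p → push 1,1. Stack: [1, 1]
BINARY_OP // → 1 // 1 = 1. Stack: [1]
STORE_FAST p → p=1. Stack: []
LOAD_FAST i → push 2. Stack: [2]
LOAD_CONST → push 1. Stack: [2, 1]
BINARY_OP + → 2 + 1 = 3. Stack: [3]
STORE_FAST i → i=3. Stack: []
LOAD_FAST i → push 3. Stack: [3]
LOAD_CONST → push 4. Stack: [3, 4]
COMPARE_OP bool(<) → 3 vs 4 = True. Stack: [True]
POP_JUMP_IF_FALSE → pop True; no jump. Stack: []
LOAD_FAST_LOAD_FAST p,p → push 1,1. Stack: [1, 1]
BINARY_OP // → 1 // 1 = 1. Stack: [1]
STORE_FAST p → p=1. Stack: []
LOAD_FAST i → push 3. Stack: [3]
LOAD_CONST → push 1. Stack: [3, 1]
BINARY_OP + → 3 + 1 = 4. Stack: [4]
STORE_FAST i → i=4. Stack: []
LOAD_FAST i → push 4. Stack: [4]
LOAD_CONST → push 4. Stack: [4, 4]
COMPARE_OP bool(<) → 4 vs 4 = False. Stack: [False]
POP_JUMP_IF_FALSE → pop False; jump. Stack: []
LOAD_FAST p → push 1. Stack: [1]
RETURN_VALUE → return 1.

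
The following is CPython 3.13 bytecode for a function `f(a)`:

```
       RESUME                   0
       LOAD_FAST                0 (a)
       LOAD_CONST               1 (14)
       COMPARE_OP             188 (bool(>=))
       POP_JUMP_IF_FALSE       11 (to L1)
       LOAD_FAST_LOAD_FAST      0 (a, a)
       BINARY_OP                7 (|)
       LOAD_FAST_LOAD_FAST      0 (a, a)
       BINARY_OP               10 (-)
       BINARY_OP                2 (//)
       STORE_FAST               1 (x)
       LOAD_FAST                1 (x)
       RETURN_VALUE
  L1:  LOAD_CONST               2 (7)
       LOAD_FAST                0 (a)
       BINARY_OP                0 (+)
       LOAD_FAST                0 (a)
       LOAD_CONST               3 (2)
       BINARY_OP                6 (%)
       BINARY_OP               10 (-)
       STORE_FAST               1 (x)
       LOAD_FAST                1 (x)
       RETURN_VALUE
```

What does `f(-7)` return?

LOAD_FAST a → push -7. Stack: [-7]
LOAD_CONST → push 14. Stack: [-7, 14]
COMPARE_OP bool(>=) → -7 vs 14 = False. Stack: [False]
POP_JUMP_IF_FALSE → pop False; jump. Stack: []
LOAD_CONST → push 7. Stack: [7]
LOAD_FAST a → push -7. Stack: [7, -7]
BINARY_OP + → 7 + -7 = 0. Stack: [0]
LOAD_FAST a → push -7. Stack: [0, -7]
LOAD_CONST → push 2. Stack: [0, -7, 2]
BINARY_OP % → -7 % 2 = 1. Stack: [0, 1]
BINARY_OP - → 0 - 1 = -1. Stack: [-1]
STORE_FAST x → x=-1. Stack: []
LOAD_FAST x → push -1. Stack: [-1]
RETURN_VALUE → return -1.

-1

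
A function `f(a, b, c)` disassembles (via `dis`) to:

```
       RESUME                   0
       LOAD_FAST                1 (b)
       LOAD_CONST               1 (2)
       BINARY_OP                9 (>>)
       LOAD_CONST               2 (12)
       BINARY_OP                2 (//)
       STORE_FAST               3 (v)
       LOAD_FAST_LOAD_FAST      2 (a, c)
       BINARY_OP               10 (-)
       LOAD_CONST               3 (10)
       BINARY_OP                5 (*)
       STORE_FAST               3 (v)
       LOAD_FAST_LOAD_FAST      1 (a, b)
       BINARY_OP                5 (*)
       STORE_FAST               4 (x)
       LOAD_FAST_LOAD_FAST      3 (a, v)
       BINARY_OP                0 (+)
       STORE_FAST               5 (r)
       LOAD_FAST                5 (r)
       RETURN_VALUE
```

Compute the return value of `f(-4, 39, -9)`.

46

LOAD_FAST b → push 39. Stack: [39]
LOAD_CONST → push 2. Stack: [39, 2]
BINARY_OP >> → 39 >> 2 = 9. Stack: [9]
LOAD_CONST → push 12. Stack: [9, 12]
BINARY_OP // → 9 // 12 = 0. Stack: [0]
STORE_FAST v → v=0. Stack: []
LOAD_FAST_LOAD_FAST a,c → push -4,-9. Stack: [-4, -9]
BINARY_OP - → -4 - -9 = 5. Stack: [5]
LOAD_CONST → push 10. Stack: [5, 10]
BINARY_OP * → 5 * 10 = 50. Stack: [50]
STORE_FAST v → v=50. Stack: []
LOAD_FAST_LOAD_FAST a,b → push -4,39. Stack: [-4, 39]
BINARY_OP * → -4 * 39 = -156. Stack: [-156]
STORE_FAST x → x=-156. Stack: []
LOAD_FAST_LOAD_FAST a,v → push -4,50. Stack: [-4, 50]
BINARY_OP + → -4 + 50 = 46. Stack: [46]
STORE_FAST r → r=46. Stack: []
LOAD_FAST r → push 46. Stack: [46]
RETURN_VALUE → return 46.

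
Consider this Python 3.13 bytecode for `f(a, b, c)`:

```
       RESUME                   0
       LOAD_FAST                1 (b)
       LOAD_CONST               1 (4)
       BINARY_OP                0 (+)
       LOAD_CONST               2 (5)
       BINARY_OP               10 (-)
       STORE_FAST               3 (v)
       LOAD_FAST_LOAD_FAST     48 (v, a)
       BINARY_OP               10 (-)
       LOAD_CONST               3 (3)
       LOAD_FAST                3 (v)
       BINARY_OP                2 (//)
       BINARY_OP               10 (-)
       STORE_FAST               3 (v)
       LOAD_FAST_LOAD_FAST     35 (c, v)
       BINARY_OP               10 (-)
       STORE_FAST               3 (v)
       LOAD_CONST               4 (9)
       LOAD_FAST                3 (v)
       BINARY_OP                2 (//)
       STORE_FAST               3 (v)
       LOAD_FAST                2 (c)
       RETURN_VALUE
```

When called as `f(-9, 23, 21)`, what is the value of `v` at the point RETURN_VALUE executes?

-1

LOAD_FAST b → push 23. Stack: [23]
LOAD_CONST → push 4. Stack: [23, 4]
BINARY_OP + → 23 + 4 = 27. Stack: [27]
LOAD_CONST → push 5. Stack: [27, 5]
BINARY_OP - → 27 - 5 = 22. Stack: [22]
STORE_FAST v → v=22. Stack: []
LOAD_FAST_LOAD_FAST v,a → push 22,-9. Stack: [22, -9]
BINARY_OP - → 22 - -9 = 31. Stack: [31]
LOAD_CONST → push 3. Stack: [31, 3]
LOAD_FAST v → push 22. Stack: [31, 3, 22]
BINARY_OP // → 3 // 22 = 0. Stack: [31, 0]
BINARY_OP - → 31 - 0 = 31. Stack: [31]
STORE_FAST v → v=31. Stack: []
LOAD_FAST_LOAD_FAST c,v → push 21,31. Stack: [21, 31]
BINARY_OP - → 21 - 31 = -10. Stack: [-10]
STORE_FAST v → v=-10. Stack: []
LOAD_CONST → push 9. Stack: [9]
LOAD_FAST v → push -10. Stack: [9, -10]
BINARY_OP // → 9 // -10 = -1. Stack: [-1]
STORE_FAST v → v=-1. Stack: []
LOAD_FAST c → push 21. Stack: [21]
RETURN_VALUE → return 21.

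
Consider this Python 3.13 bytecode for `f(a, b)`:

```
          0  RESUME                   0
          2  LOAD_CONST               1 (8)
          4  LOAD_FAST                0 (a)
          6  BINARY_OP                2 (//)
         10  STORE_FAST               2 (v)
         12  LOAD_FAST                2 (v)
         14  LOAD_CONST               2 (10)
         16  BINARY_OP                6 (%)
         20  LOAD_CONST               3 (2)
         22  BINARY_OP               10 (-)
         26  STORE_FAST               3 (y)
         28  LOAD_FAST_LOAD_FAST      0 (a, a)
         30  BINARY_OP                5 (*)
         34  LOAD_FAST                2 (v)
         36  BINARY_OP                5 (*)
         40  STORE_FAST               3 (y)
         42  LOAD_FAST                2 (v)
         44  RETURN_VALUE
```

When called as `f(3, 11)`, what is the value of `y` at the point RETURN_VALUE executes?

LOAD_CONST → push 8. Stack: [8]
LOAD_FAST a → push 3. Stack: [8, 3]
BINARY_OP // → 8 // 3 = 2. Stack: [2]
STORE_FAST v → v=2. Stack: []
LOAD_FAST v → push 2. Stack: [2]
LOAD_CONST → push 10. Stack: [2, 10]
BINARY_OP % → 2 % 10 = 2. Stack: [2]
LOAD_CONST → push 2. Stack: [2, 2]
BINARY_OP - → 2 - 2 = 0. Stack: [0]
STORE_FAST y → y=0. Stack: []
LOAD_FAST_LOAD_FAST a,a → push 3,3. Stack: [3, 3]
BINARY_OP * → 3 * 3 = 9. Stack: [9]
LOAD_FAST v → push 2. Stack: [9, 2]
BINARY_OP * → 9 * 2 = 18. Stack: [18]
STORE_FAST y → y=18. Stack: []
LOAD_FAST v → push 2. Stack: [2]
RETURN_VALUE → return 2.

18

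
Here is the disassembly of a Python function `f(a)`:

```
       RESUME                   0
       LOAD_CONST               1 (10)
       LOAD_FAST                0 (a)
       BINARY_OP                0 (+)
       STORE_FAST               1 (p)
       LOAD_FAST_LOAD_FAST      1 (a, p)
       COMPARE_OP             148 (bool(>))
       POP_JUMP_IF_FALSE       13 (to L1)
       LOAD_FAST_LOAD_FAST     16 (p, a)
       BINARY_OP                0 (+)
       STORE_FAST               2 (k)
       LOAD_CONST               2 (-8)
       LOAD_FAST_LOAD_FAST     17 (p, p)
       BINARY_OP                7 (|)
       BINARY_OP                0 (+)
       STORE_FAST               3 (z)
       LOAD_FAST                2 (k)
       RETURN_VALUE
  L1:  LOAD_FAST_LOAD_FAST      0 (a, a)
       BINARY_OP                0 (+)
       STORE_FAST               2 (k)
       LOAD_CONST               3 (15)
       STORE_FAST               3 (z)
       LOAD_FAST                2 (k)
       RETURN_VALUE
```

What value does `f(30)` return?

60

LOAD_CONST → push 10. Stack: [10]
LOAD_FAST a → push 30. Stack: [10, 30]
BINARY_OP + → 10 + 30 = 40. Stack: [40]
STORE_FAST p → p=40. Stack: []
LOAD_FAST_LOAD_FAST a,p → push 30,40. Stack: [30, 40]
COMPARE_OP bool(>) → 30 vs 40 = False. Stack: [False]
POP_JUMP_IF_FALSE → pop False; jump. Stack: []
LOAD_FAST_LOAD_FAST a,a → push 30,30. Stack: [30, 30]
BINARY_OP + → 30 + 30 = 60. Stack: [60]
STORE_FAST k → k=60. Stack: []
LOAD_CONST → push 15. Stack: [15]
STORE_FAST z → z=15. Stack: []
LOAD_FAST k → push 60. Stack: [60]
RETURN_VALUE → return 60.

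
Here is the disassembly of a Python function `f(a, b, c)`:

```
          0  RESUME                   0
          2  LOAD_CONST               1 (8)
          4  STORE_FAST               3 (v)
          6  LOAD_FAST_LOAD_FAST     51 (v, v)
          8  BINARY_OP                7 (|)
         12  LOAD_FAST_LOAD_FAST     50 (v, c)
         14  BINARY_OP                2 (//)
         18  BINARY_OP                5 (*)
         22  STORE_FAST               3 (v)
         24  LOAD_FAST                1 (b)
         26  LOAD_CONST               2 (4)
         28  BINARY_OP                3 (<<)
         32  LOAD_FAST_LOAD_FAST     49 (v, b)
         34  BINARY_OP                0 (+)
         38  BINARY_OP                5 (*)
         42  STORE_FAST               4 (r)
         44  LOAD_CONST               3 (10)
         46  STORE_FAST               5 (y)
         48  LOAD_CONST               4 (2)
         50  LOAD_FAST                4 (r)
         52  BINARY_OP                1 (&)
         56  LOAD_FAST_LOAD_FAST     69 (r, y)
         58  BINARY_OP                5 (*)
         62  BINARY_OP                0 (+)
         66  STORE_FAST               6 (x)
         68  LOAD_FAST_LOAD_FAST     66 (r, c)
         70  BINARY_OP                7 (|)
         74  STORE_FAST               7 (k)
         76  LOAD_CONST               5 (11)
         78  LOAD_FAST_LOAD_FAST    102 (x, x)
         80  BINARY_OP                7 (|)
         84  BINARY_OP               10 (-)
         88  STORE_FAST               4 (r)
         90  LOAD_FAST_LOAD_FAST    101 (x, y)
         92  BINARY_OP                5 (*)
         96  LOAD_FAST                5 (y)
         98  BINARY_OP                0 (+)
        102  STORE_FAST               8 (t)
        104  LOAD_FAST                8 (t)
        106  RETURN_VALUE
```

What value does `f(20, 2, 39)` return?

LOAD_CONST → push 8. Stack: [8]
STORE_FAST v → v=8. Stack: []
LOAD_FAST_LOAD_FAST v,v → push 8,8. Stack: [8, 8]
BINARY_OP | → 8 | 8 = 8. Stack: [8]
LOAD_FAST_LOAD_FAST v,c → push 8,39. Stack: [8, 8, 39]
BINARY_OP // → 8 // 39 = 0. Stack: [8, 0]
BINARY_OP * → 8 * 0 = 0. Stack: [0]
STORE_FAST v → v=0. Stack: []
LOAD_FAST b → push 2. Stack: [2]
LOAD_CONST → push 4. Stack: [2, 4]
BINARY_OP << → 2 << 4 = 32. Stack: [32]
LOAD_FAST_LOAD_FAST v,b → push 0,2. Stack: [32, 0, 2]
BINARY_OP + → 0 + 2 = 2. Stack: [32, 2]
BINARY_OP * → 32 * 2 = 64. Stack: [64]
STORE_FAST r → r=64. Stack: []
LOAD_CONST → push 10. Stack: [10]
STORE_FAST y → y=10. Stack: []
LOAD_CONST → push 2. Stack: [2]
LOAD_FAST r → push 64. Stack: [2, 64]
BINARY_OP & → 2 & 64 = 0. Stack: [0]
LOAD_FAST_LOAD_FAST r,y → push 64,10. Stack: [0, 64, 10]
BINARY_OP * → 64 * 10 = 640. Stack: [0, 640]
BINARY_OP + → 0 + 640 = 640. Stack: [640]
STORE_FAST x → x=640. Stack: []
LOAD_FAST_LOAD_FAST r,c → push 64,39. Stack: [64, 39]
BINARY_OP | → 64 | 39 = 103. Stack: [103]
STORE_FAST k → k=103. Stack: []
LOAD_CONST → push 11. Stack: [11]
LOAD_FAST_LOAD_FAST x,x → push 640,640. Stack: [11, 640, 640]
BINARY_OP | → 640 | 640 = 640. Stack: [11, 640]
BINARY_OP - → 11 - 640 = -629. Stack: [-629]
STORE_FAST r → r=-629. Stack: []
LOAD_FAST_LOAD_FAST x,y → push 640,10. Stack: [640, 10]
BINARY_OP * → 640 * 10 = 6400. Stack: [6400]
LOAD_FAST y → push 10. Stack: [6400, 10]
BINARY_OP + → 6400 + 10 = 6410. Stack: [6410]
STORE_FAST t → t=6410. Stack: []
LOAD_FAST t → push 6410. Stack: [6410]
RETURN_VALUE → return 6410.

6410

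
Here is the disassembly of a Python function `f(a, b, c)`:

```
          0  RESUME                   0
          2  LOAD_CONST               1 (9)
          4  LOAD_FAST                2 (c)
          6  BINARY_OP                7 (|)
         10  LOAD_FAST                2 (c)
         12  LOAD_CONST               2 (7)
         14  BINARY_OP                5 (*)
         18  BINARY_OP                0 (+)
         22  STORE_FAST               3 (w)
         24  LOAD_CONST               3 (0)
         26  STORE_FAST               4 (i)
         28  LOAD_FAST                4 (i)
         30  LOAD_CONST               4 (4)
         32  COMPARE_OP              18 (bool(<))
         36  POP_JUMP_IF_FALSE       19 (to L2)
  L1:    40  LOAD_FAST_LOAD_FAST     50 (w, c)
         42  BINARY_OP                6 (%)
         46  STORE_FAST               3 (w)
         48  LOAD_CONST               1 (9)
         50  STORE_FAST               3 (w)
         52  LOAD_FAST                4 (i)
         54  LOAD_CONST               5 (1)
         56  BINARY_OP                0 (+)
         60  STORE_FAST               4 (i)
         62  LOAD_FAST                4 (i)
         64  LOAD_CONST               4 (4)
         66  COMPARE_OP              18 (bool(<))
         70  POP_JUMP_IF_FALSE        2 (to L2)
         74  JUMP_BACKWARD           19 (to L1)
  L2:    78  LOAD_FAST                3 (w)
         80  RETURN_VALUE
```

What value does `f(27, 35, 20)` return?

LOAD_CONST → push 9
LOAD_FAST c → push 20
BINARY_OP | → 9 | 20 = 29
LOAD_FAST c → push 20
LOAD_CONST → push 7
BINARY_OP * → 20 * 7 = 140
BINARY_OP + → 29 + 140 = 169
STORE_FAST w → w=169
LOAD_CONST → push 0
STORE_FAST i → i=0
LOAD_FAST i → push 0
LOAD_CONST → push 4
COMPARE_OP bool(<) → 0 vs 4 = True
POP_JUMP_IF_FALSE → pop True; no jump
LOAD_FAST_LOAD_FAST w,c → push 169,20
BINARY_OP % → 169 % 20 = 9
STORE_FAST w → w=9
LOAD_CONST → push 9
STORE_FAST w → w=9
LOAD_FAST i → push 0
LOAD_CONST → push 1
BINARY_OP + → 0 + 1 = 1
STORE_FAST i → i=1
LOAD_FAST i → push 1
LOAD_CONST → push 4
COMPARE_OP bool(<) → 1 vs 4 = True
POP_JUMP_IF_FALSE → pop True; no jump
LOAD_FAST_LOAD_FAST w,c → push 9,20
BINARY_OP % → 9 % 20 = 9
STORE_FAST w → w=9
LOAD_CONST → push 9
STORE_FAST w → w=9
LOAD_FAST i → push 1
LOAD_CONST → push 1
BINARY_OP + → 1 + 1 = 2
STORE_FAST i → i=2
LOAD_FAST i → push 2
LOAD_CONST → push 4
COMPARE_OP bool(<) → 2 vs 4 = True
POP_JUMP_IF_FALSE → pop True; no jump
LOAD_FAST_LOAD_FAST w,c → push 9,20
BINARY_OP % → 9 % 20 = 9
STORE_FAST w → w=9
LOAD_CONST → push 9
STORE_FAST w → w=9
LOAD_FAST i → push 2
LOAD_CONST → push 1
BINARY_OP + → 2 + 1 = 3
STORE_FAST i → i=3
LOAD_FAST i → push 3
LOAD_CONST → push 4
COMPARE_OP bool(<) → 3 vs 4 = True
POP_JUMP_IF_FALSE → pop True; no jump
LOAD_FAST_LOAD_FAST w,c → push 9,20
BINARY_OP % → 9 % 20 = 9
STORE_FAST w → w=9
LOAD_CONST → push 9
STORE_FAST w → w=9
LOAD_FAST i → push 3
LOAD_CONST → push 1
BINARY_OP + → 3 + 1 = 4
STORE_FAST i → i=4
LOAD_FAST i → push 4
LOAD_CONST → push 4
COMPARE_OP bool(<) → 4 vs 4 = False
POP_JUMP_IF_FALSE → pop False; jump
LOAD_FAST w → push 9
RETURN_VALUE → return 9.

9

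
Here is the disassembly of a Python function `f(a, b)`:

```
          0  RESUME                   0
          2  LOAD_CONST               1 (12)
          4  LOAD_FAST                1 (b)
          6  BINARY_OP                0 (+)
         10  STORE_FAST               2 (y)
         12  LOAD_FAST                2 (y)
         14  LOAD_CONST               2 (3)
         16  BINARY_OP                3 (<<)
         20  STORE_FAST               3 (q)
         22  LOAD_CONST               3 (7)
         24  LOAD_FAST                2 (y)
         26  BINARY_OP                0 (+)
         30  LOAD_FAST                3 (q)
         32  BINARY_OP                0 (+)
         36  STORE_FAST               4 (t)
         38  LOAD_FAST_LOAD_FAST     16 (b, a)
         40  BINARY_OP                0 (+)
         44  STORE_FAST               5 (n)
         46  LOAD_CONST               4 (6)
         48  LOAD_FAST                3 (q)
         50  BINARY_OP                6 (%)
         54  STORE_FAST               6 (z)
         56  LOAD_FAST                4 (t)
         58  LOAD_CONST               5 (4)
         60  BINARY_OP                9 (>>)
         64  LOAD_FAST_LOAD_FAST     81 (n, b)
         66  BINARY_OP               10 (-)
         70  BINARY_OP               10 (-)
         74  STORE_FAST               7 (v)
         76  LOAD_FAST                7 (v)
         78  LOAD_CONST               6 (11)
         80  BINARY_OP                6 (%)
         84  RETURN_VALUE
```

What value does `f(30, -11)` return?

4

LOAD_CONST → push 12. Stack: [12]
LOAD_FAST b → push -11. Stack: [12, -11]
BINARY_OP + → 12 + -11 = 1. Stack: [1]
STORE_FAST y → y=1. Stack: []
LOAD_FAST y → push 1. Stack: [1]
LOAD_CONST → push 3. Stack: [1, 3]
BINARY_OP << → 1 << 3 = 8. Stack: [8]
STORE_FAST q → q=8. Stack: []
LOAD_CONST → push 7. Stack: [7]
LOAD_FAST y → push 1. Stack: [7, 1]
BINARY_OP + → 7 + 1 = 8. Stack: [8]
LOAD_FAST q → push 8. Stack: [8, 8]
BINARY_OP + → 8 + 8 = 16. Stack: [16]
STORE_FAST t → t=16. Stack: []
LOAD_FAST_LOAD_FAST b,a → push -11,30. Stack: [-11, 30]
BINARY_OP + → -11 + 30 = 19. Stack: [19]
STORE_FAST n → n=19. Stack: []
LOAD_CONST → push 6. Stack: [6]
LOAD_FAST q → push 8. Stack: [6, 8]
BINARY_OP % → 6 % 8 = 6. Stack: [6]
STORE_FAST z → z=6. Stack: []
LOAD_FAST t → push 16. Stack: [16]
LOAD_CONST → push 4. Stack: [16, 4]
BINARY_OP >> → 16 >> 4 = 1. Stack: [1]
LOAD_FAST_LOAD_FAST n,b → push 19,-11. Stack: [1, 19, -11]
BINARY_OP - → 19 - -11 = 30. Stack: [1, 30]
BINARY_OP - → 1 - 30 = -29. Stack: [-29]
STORE_FAST v → v=-29. Stack: []
LOAD_FAST v → push -29. Stack: [-29]
LOAD_CONST → push 11. Stack: [-29, 11]
BINARY_OP % → -29 % 11 = 4. Stack: [4]
RETURN_VALUE → return 4.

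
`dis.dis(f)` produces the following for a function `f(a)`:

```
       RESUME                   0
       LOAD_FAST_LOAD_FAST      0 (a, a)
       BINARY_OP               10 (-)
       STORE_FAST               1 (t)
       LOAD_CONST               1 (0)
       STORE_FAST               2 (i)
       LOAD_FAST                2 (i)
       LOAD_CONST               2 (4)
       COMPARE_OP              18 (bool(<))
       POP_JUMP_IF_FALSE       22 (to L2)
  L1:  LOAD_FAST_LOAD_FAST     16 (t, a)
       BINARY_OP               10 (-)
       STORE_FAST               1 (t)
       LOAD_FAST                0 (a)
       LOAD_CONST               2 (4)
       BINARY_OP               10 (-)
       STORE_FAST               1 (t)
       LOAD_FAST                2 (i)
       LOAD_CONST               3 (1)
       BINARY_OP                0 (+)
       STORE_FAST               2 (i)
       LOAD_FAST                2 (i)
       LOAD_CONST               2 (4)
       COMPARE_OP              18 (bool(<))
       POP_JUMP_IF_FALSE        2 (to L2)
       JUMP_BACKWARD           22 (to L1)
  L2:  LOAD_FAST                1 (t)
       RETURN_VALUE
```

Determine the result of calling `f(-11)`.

-15

LOAD_FAST_LOAD_FAST a,a → push -11,-11
BINARY_OP - → -11 - -11 = 0
STORE_FAST t → t=0
LOAD_CONST → push 0
STORE_FAST i → i=0
LOAD_FAST i → push 0
LOAD_CONST → push 4
COMPARE_OP bool(<) → 0 vs 4 = True
POP_JUMP_IF_FALSE → pop True; no jump
LOAD_FAST_LOAD_FAST t,a → push 0,-11
BINARY_OP - → 0 - -11 = 11
STORE_FAST t → t=11
LOAD_FAST a → push -11
LOAD_CONST → push 4
BINARY_OP - → -11 - 4 = -15
STORE_FAST t → t=-15
LOAD_FAST i → push 0
LOAD_CONST → push 1
BINARY_OP + → 0 + 1 = 1
STORE_FAST i → i=1
LOAD_FAST i → push 1
LOAD_CONST → push 4
COMPARE_OP bool(<) → 1 vs 4 = True
POP_JUMP_IF_FALSE → pop True; no jump
LOAD_FAST_LOAD_FAST t,a → push -15,-11
BINARY_OP - → -15 - -11 = -4
STORE_FAST t → t=-4
LOAD_FAST a → push -11
LOAD_CONST → push 4
BINARY_OP - → -11 - 4 = -15
STORE_FAST t → t=-15
LOAD_FAST i → push 1
LOAD_CONST → push 1
BINARY_OP + → 1 + 1 = 2
STORE_FAST i → i=2
LOAD_FAST i → push 2
LOAD_CONST → push 4
COMPARE_OP bool(<) → 2 vs 4 = True
POP_JUMP_IF_FALSE → pop True; no jump
LOAD_FAST_LOAD_FAST t,a → push -15,-11
BINARY_OP - → -15 - -11 = -4
STORE_FAST t → t=-4
LOAD_FAST a → push -11
LOAD_CONST → push 4
BINARY_OP - → -11 - 4 = -15
STORE_FAST t → t=-15
LOAD_FAST i → push 2
LOAD_CONST → push 1
BINARY_OP + → 2 + 1 = 3
STORE_FAST i → i=3
LOAD_FAST i → push 3
LOAD_CONST → push 4
COMPARE_OP bool(<) → 3 vs 4 = True
POP_JUMP_IF_FALSE → pop True; no jump
LOAD_FAST_LOAD_FAST t,a → push -15,-11
BINARY_OP - → -15 - -11 = -4
STORE_FAST t → t=-4
LOAD_FAST a → push -11
LOAD_CONST → push 4
BINARY_OP - → -11 - 4 = -15
STORE_FAST t → t=-15
LOAD_FAST i → push 3
LOAD_CONST → push 1
BINARY_OP + → 3 + 1 = 4
STORE_FAST i → i=4
LOAD_FAST i → push 4
LOAD_CONST → push 4
COMPARE_OP bool(<) → 4 vs 4 = False
POP_JUMP_IF_FALSE → pop False; jump
LOAD_FAST t → push -15
RETURN_VALUE → return -15.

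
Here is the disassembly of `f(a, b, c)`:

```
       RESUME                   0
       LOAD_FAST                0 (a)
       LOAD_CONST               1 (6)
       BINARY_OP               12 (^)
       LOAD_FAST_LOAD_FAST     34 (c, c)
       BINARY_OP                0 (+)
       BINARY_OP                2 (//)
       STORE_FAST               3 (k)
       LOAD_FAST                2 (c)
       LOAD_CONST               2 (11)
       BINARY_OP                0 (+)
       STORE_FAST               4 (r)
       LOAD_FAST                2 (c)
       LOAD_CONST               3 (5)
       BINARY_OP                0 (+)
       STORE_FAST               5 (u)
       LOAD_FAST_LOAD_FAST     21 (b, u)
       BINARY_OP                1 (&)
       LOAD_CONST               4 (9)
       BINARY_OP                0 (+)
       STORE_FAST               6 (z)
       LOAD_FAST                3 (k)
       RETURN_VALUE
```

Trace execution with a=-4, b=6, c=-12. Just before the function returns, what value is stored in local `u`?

-7

LOAD_FAST a → push -4. Stack: [-4]
LOAD_CONST → push 6. Stack: [-4, 6]
BINARY_OP ^ → -4 ^ 6 = -6. Stack: [-6]
LOAD_FAST_LOAD_FAST c,c → push -12,-12. Stack: [-6, -12, -12]
BINARY_OP + → -12 + -12 = -24. Stack: [-6, -24]
BINARY_OP // → -6 // -24 = 0. Stack: [0]
STORE_FAST k → k=0. Stack: []
LOAD_FAST c → push -12. Stack: [-12]
LOAD_CONST → push 11. Stack: [-12, 11]
BINARY_OP + → -12 + 11 = -1. Stack: [-1]
STORE_FAST r → r=-1. Stack: []
LOAD_FAST c → push -12. Stack: [-12]
LOAD_CONST → push 5. Stack: [-12, 5]
BINARY_OP + → -12 + 5 = -7. Stack: [-7]
STORE_FAST u → u=-7. Stack: []
LOAD_FAST_LOAD_FAST b,u → push 6,-7. Stack: [6, -7]
BINARY_OP & → 6 & -7 = 0. Stack: [0]
LOAD_CONST → push 9. Stack: [0, 9]
BINARY_OP + → 0 + 9 = 9. Stack: [9]
STORE_FAST z → z=9. Stack: []
LOAD_FAST k → push 0. Stack: [0]
RETURN_VALUE → return 0.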